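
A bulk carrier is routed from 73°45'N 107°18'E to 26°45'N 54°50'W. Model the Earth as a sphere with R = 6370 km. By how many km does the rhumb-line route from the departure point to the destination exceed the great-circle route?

Great circle: cos σ = sin φ₁ sin φ₂ + cos φ₁ cos φ₂ cos Δλ,  σ = 1.3753 rad → d_gc = 8760.4 km
Rhumb line: Δψ = -1.4617, q = Δφ/Δψ = 0.5612, d_rh = R√(Δφ²+q²Δλ²) = 11385.7 km
Excess = 11385.7 − 8760.4 = 2625.3 ≈ 2625 km

2625 km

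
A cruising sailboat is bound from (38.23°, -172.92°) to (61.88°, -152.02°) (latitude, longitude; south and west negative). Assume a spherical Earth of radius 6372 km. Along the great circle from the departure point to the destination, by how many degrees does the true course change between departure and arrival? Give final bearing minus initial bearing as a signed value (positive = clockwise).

+16.4°

At departure: θ₁ = atan2(sin Δλ cos φ₂, cos φ₁ sin φ₂ − sin φ₁ cos φ₂ cos Δλ) = 21.80°
At arrival: θ₂ = atan2(sin Δλ cos φ₁, −cos φ₂ sin φ₁ + sin φ₂ cos φ₁ cos Δλ) = 38.24°
Δθ = θ₂ − θ₁ = +16.4°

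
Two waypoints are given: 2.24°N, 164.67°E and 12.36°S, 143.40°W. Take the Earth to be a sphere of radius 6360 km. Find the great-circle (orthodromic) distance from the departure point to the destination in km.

5949 km

cos σ = sin φ₁ sin φ₂ + cos φ₁ cos φ₂ cos Δλ
      = sin(2.24°)sin(-12.36°) + cos(2.24°)cos(-12.36°)cos(51.93°) = 0.5935
σ = 53.594° → d = Rσ = 6360·0.93539 = 5949 km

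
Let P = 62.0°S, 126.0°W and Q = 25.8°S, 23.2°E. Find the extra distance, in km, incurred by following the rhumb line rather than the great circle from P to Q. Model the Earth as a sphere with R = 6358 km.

2176 km

Great circle: cos σ = sin φ₁ sin φ₂ + cos φ₁ cos φ₂ cos Δλ,  σ = 1.5496 rad → d_gc = 9852.2 km
Rhumb line: Δψ = +0.9227, q = Δφ/Δψ = 0.6848, d_rh = R√(Δφ²+q²Δλ²) = 12028.0 km
Excess = 12028.0 − 9852.2 = 2175.8 ≈ 2176 km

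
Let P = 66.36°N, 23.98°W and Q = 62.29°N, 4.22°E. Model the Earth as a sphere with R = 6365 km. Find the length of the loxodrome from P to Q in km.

Rhumb course C = atan2(Δλ, Δψ) with Δψ = ln[tan(π/4+φ₂/2)/tan(π/4+φ₁/2)] = -0.1643, Δλ = +0.4922 → C = 108.46°
d = R·|Δφ| / |cos C| = 6365·0.07103 / 0.31662 = 1428 km

1428 km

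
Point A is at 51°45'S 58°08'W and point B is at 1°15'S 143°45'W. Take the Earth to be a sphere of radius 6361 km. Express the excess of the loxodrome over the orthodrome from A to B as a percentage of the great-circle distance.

Great circle: σ = 1.5063 rad → d_gc = Rσ = 9581.7 km
Rhumb: Δφ = +0.8814, Δλ = -1.4943, Δψ = +1.0373, q = Δφ/Δψ = 0.8497 → d_rh = R√(Δφ²+q²Δλ²) = 9831.9 km
Excess = (9831.9 − 9581.7) / 9581.7 = 250.2 / 9581.7 = 2.61% ≈ 2.6%

2.6%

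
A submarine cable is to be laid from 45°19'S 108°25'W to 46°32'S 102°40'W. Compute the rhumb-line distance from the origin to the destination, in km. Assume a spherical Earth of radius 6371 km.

Δψ = ln[tan(π/4+φ₂/2)/tan(π/4+φ₁/2)] = -0.0305;  Δφ = -0.0212 rad,  Δλ = +0.1004 rad
q = Δφ/Δψ = 0.6956
d = R·√(Δφ² + q²Δλ²) = 6371·0.07296 = 465 km

465 km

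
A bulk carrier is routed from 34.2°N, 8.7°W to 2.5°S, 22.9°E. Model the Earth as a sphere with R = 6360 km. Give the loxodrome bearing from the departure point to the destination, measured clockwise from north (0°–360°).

140.9°

Δψ = ln[tan(π/4+φ₂/2)/tan(π/4+φ₁/2)] = -0.6795
Δλ = +0.5515 rad (taken the short way round)
course = atan2(Δλ, Δψ) = 140.94°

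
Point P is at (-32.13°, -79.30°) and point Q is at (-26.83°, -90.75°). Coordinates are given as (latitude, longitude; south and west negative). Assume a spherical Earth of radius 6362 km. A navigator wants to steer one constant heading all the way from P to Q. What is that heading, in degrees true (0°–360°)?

Δψ = ln[tan(π/4+φ₂/2)/tan(π/4+φ₁/2)] = +0.1063
Δλ = -0.1998 rad (taken the short way round)
course = atan2(Δλ, Δψ) = 298.01°

298.0°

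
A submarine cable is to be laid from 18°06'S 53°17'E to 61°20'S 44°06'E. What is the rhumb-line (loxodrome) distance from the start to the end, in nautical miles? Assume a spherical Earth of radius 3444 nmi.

2629 nmi

Δψ = ln[tan(π/4+φ₂/2)/tan(π/4+φ₁/2)] = -1.0432;  Δφ = -0.7546 rad,  Δλ = -0.1603 rad
q = Δφ/Δψ = 0.7233
d = R·√(Δφ² + q²Δλ²) = 3444·0.76342 = 2629 nmi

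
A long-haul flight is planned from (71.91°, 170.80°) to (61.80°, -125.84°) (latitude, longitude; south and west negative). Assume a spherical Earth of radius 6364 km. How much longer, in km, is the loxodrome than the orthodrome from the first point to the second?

Great circle: cos σ = sin φ₁ sin φ₂ + cos φ₁ cos φ₂ cos Δλ,  σ = 0.4429 rad → d_gc = 2818.3 km
Rhumb line: Δψ = -0.4561, q = Δφ/Δψ = 0.3869, d_rh = R√(Δφ²+q²Δλ²) = 2945.2 km
Excess = 2945.2 − 2818.3 = 126.9 ≈ 127 km

127 km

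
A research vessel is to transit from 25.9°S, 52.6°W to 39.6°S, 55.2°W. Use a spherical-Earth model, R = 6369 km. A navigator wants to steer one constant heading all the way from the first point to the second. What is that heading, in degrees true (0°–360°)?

Meridional parts: M(φ₁)=-0.4683, M(φ₂)=-0.7538 → ΔM = -0.2856;  Δλ = -0.0454 rad
tan C = Δλ / ΔM = +0.1589 → C = 189.03°

189.0°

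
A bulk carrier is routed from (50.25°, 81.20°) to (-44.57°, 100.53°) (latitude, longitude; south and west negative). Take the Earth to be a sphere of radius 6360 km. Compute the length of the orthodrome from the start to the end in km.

Haversine: a = sin²(Δφ/2)+cos φ₁ cos φ₂ sin²(Δλ/2) = 0.55485;  σ = 2·atan2(√a,√(1−a))
σ = 96.298° → d = Rσ = 6360·1.68072 = 10689 km

10689 km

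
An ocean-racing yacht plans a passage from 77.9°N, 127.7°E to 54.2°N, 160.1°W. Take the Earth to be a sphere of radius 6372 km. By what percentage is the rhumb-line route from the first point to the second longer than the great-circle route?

Great circle: σ = 0.5907 rad → d_gc = Rσ = 3764.2 km
Rhumb: Δφ = -0.4136, Δλ = +1.2601, Δψ = -1.1143, q = Δφ/Δψ = 0.3712 → d_rh = R√(Δφ²+q²Δλ²) = 3978.9 km
Excess = (3978.9 − 3764.2) / 3764.2 = 214.7 / 3764.2 = 5.70% ≈ 5.7%

5.7%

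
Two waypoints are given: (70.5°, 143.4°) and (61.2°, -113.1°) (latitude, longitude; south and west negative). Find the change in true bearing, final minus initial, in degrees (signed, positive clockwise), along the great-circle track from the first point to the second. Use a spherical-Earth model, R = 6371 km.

At departure: θ₁ = atan2(sin Δλ cos φ₂, cos φ₁ sin φ₂ − sin φ₁ cos φ₂ cos Δλ) = 49.61°
At arrival: θ₂ = atan2(sin Δλ cos φ₁, −cos φ₂ sin φ₁ + sin φ₂ cos φ₁ cos Δλ) = 148.15°
Δθ = θ₂ − θ₁ = +98.5°

+98.5°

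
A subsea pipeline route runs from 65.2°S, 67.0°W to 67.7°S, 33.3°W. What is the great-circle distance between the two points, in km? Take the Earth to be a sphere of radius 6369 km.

1503 km

Haversine: a = sin²(Δφ/2)+cos φ₁ cos φ₂ sin²(Δλ/2) = 0.01385;  σ = 2·atan2(√a,√(1−a))
σ = 13.517° → d = Rσ = 6369·0.23591 = 1503 km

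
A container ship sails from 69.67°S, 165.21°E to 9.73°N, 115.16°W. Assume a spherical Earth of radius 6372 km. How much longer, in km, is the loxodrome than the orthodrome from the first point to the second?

Great circle: cos σ = sin φ₁ sin φ₂ + cos φ₁ cos φ₂ cos Δλ,  σ = 1.6678 rad → d_gc = 10627.1 km
Rhumb line: Δψ = +1.8893, q = Δφ/Δψ = 0.7335, d_rh = R√(Δφ²+q²Δλ²) = 10962.0 km
Excess = 10962.0 − 10627.1 = 334.9 ≈ 335 km

335 km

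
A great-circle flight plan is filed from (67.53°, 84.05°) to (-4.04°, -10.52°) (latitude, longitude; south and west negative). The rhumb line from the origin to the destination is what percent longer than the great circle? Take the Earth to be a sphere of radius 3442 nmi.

4.9%

Great circle: σ = 1.6664 rad → d_gc = Rσ = 5735.8 nmi
Rhumb: Δφ = -1.2491, Δλ = -1.6506, Δψ = -1.6868, q = Δφ/Δψ = 0.7405 → d_rh = R√(Δφ²+q²Δλ²) = 6015.4 nmi
Excess = (6015.4 − 5735.8) / 5735.8 = 279.6 / 5735.8 = 4.87% ≈ 4.9%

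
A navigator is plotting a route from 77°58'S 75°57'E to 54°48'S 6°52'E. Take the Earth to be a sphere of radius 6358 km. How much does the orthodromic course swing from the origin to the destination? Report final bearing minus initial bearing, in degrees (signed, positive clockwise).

+65.5°

At departure: θ₁ = atan2(sin Δλ cos φ₂, cos φ₁ sin φ₂ − sin φ₁ cos φ₂ cos Δλ) = 273.29°
At arrival: θ₂ = atan2(sin Δλ cos φ₁, −cos φ₂ sin φ₁ + sin φ₂ cos φ₁ cos Δλ) = 338.83°
Δθ = θ₂ − θ₁ = +65.5°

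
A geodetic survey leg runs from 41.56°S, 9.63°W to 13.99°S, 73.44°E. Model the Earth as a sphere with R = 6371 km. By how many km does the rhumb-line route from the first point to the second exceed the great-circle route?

202 km

Great circle: cos σ = sin φ₁ sin φ₂ + cos φ₁ cos φ₂ cos Δλ,  σ = 1.3202 rad → d_gc = 8411.0 km
Rhumb line: Δψ = +0.5522, q = Δφ/Δψ = 0.8713, d_rh = R√(Δφ²+q²Δλ²) = 8612.7 km
Excess = 8612.7 − 8411.0 = 201.7 ≈ 202 km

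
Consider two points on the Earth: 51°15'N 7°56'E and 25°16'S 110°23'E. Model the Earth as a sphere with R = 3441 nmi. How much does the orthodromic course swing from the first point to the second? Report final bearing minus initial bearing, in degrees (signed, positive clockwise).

Initial bearing θ₁ = atan2(sin Δλ cos φ₂, cos φ₁ sin φ₂ − sin φ₁ cos φ₂ cos Δλ) = 97.43°
Final bearing θ₂ = (initial bearing from the destination back to the start) + 180° = 136.66°
Δθ = θ₂ − θ₁ = +39.2°

+39.2°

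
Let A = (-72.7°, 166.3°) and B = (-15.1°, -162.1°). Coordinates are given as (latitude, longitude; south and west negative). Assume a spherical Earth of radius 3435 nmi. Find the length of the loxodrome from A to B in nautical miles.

Δψ = ln[tan(π/4+φ₂/2)/tan(π/4+φ₁/2)] = +1.6164;  Δφ = +1.0053 rad,  Δλ = +0.5515 rad
q = Δφ/Δψ = 0.6220
d = R·√(Δφ² + q²Δλ²) = 3435·1.06222 = 3649 nmi

3649 nmi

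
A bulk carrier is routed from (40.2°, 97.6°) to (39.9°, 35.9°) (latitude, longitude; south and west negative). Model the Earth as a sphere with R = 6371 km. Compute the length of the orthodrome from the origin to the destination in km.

5140 km

Haversine: a = sin²(Δφ/2)+cos φ₁ cos φ₂ sin²(Δλ/2) = 0.15409;  σ = 2·atan2(√a,√(1−a))
σ = 46.225° → d = Rσ = 6371·0.80678 = 5140 km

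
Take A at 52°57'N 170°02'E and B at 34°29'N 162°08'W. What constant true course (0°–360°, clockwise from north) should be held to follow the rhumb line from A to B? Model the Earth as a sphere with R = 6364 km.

Meridional parts: M(φ₁)=+1.0934, M(φ₂)=+0.6419 → ΔM = -0.4515;  Δλ = +0.4858 rad
tan C = Δλ / ΔM = -1.0759 → C = 132.91°

132.9°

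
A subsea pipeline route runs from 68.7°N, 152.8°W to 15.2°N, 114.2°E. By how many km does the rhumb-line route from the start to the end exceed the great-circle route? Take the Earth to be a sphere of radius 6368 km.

543 km

Great circle: cos σ = sin φ₁ sin φ₂ + cos φ₁ cos φ₂ cos Δλ,  σ = 1.3429 rad → d_gc = 8551.6 km
Rhumb line: Δψ = -1.4026, q = Δφ/Δψ = 0.6657, d_rh = R√(Δφ²+q²Δλ²) = 9094.3 km
Excess = 9094.3 − 8551.6 = 542.7 ≈ 543 km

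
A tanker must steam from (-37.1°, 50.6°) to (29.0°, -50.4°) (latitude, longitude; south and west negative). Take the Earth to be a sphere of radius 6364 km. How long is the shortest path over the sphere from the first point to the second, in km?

cos σ = sin φ₁ sin φ₂ + cos φ₁ cos φ₂ cos Δλ
      = sin(-37.10°)sin(29.00°) + cos(-37.10°)cos(29.00°)cos(-101.00°) = -0.4255
σ = 115.185° → d = Rσ = 6364·2.01036 = 12794 km

12794 km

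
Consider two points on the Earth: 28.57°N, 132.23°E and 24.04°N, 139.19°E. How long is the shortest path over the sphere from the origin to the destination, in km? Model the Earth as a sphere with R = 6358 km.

Haversine: a = sin²(Δφ/2)+cos φ₁ cos φ₂ sin²(Δλ/2) = 0.00452;  σ = 2·atan2(√a,√(1−a))
σ = 7.707° → d = Rσ = 6358·0.13452 = 855 km

855 km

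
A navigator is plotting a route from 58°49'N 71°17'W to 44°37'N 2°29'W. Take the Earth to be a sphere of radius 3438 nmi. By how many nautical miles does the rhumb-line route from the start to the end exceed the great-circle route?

103 nmi

Great circle: cos σ = sin φ₁ sin φ₂ + cos φ₁ cos φ₂ cos Δλ,  σ = 0.7464 rad → d_gc = 2566.002 nmi
Rhumb line: Δψ = -0.4044, q = Δφ/Δψ = 0.6128, d_rh = R√(Δφ²+q²Δλ²) = 2669.497 nmi
Excess = 2669.497 − 2566.002 = 103.495 ≈ 103 nmi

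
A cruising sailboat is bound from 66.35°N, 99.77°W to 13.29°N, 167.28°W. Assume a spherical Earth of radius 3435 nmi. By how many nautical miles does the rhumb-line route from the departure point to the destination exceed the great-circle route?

Great circle: cos σ = sin φ₁ sin φ₂ + cos φ₁ cos φ₂ cos Δλ,  σ = 1.2026 rad → d_gc = 4131.0 nmi
Rhumb line: Δψ = -1.3296, q = Δφ/Δψ = 0.6965, d_rh = R√(Δφ²+q²Δλ²) = 4250.4 nmi
Excess = 4250.4 − 4131.0 = 119.4 ≈ 119 nmi

119 nmi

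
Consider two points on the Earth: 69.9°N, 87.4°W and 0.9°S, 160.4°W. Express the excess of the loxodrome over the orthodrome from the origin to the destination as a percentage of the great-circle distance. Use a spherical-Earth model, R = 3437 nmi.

Great circle: σ = 1.4850 rad → d_gc = Rσ = 5103.9 nmi
Rhumb: Δφ = -1.2357, Δλ = -1.2741, Δψ = -1.7460, q = Δφ/Δψ = 0.7077 → d_rh = R√(Δφ²+q²Δλ²) = 5257.6 nmi
Excess = (5257.6 − 5103.9) / 5103.9 = 153.7 / 5103.9 = 3.01% ≈ 3.0%

3.0%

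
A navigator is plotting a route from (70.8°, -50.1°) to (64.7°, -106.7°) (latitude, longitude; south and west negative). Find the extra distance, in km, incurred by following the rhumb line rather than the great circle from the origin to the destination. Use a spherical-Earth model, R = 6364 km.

86 km

Great circle: cos σ = sin φ₁ sin φ₂ + cos φ₁ cos φ₂ cos Δλ,  σ = 0.3732 rad → d_gc = 2375.1 km
Rhumb line: Δψ = -0.2829, q = Δφ/Δψ = 0.3763, d_rh = R√(Δφ²+q²Δλ²) = 2460.9 km
Excess = 2460.9 − 2375.1 = 85.8 ≈ 86 km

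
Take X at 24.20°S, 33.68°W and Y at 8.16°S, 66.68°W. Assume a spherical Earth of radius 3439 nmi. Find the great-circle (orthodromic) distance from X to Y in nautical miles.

Haversine: a = sin²(Δφ/2)+cos φ₁ cos φ₂ sin²(Δλ/2) = 0.09230;  σ = 2·atan2(√a,√(1−a))
σ = 35.372° → d = Rσ = 3439·0.61736 = 2123 nmi

2123 nmi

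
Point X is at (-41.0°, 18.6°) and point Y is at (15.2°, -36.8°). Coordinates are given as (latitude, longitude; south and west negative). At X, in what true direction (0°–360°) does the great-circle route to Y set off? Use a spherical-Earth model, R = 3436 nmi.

305.1°

N = sin Δλ·cos φ₂ = -0.7943;  D = cos φ₁ sin φ₂ − sin φ₁ cos φ₂ cos Δλ = +0.5574
initial course = atan2(N, D) = 305.06°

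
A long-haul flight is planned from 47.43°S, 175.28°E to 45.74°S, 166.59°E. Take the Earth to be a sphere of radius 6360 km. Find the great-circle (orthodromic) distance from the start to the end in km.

689 km

cos σ = sin φ₁ sin φ₂ + cos φ₁ cos φ₂ cos Δλ
      = sin(-47.43°)sin(-45.74°) + cos(-47.43°)cos(-45.74°)cos(-8.69°) = 0.9941
σ = 6.203° → d = Rσ = 6360·0.10827 = 689 km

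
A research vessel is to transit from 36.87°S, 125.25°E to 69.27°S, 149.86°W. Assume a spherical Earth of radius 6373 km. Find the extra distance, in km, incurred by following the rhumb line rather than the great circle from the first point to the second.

Great circle: cos σ = sin φ₁ sin φ₂ + cos φ₁ cos φ₂ cos Δλ,  σ = 0.9442 rad → d_gc = 6017.49 km
Rhumb line: Δψ = -1.0057, q = Δφ/Δψ = 0.5623, d_rh = R√(Δφ²+q²Δλ²) = 6417.04 km
Excess = 6417.04 − 6017.49 = 399.55 ≈ 400 km

400 km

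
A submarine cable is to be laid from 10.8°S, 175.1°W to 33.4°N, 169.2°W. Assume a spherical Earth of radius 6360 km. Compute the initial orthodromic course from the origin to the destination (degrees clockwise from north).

N = sin Δλ·cos φ₂ = +0.0858;  D = cos φ₁ sin φ₂ − sin φ₁ cos φ₂ cos Δλ = +0.6963
initial course = atan2(N, D) = 7.03°

7.0°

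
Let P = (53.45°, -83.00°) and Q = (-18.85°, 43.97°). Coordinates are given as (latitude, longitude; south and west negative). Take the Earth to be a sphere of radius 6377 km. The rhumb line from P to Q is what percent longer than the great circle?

4.5%

Great circle: σ = 2.2124 rad → d_gc = Rσ = 14108.5 km
Rhumb: Δφ = -1.2619, Δλ = +2.2160, Δψ = -1.4430, q = Δφ/Δψ = 0.8744 → d_rh = R√(Δφ²+q²Δλ²) = 14746.6 km
Excess = (14746.6 − 14108.5) / 14108.5 = 638.1 / 14108.5 = 4.52% ≈ 4.5%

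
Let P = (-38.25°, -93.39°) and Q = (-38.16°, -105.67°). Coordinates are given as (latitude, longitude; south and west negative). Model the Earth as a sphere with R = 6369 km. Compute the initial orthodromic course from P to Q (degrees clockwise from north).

θ = atan2( sin Δλ·cos φ₂ ,  cos φ₁ sin φ₂ − sin φ₁ cos φ₂ cos Δλ )
  = atan2(-0.1672, -0.0096) = 266.73°

266.7°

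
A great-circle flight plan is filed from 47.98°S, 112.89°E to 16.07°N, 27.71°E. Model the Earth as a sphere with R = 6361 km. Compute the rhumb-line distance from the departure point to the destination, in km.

11095 km

Δψ = ln[tan(π/4+φ₂/2)/tan(π/4+φ₁/2)] = +1.2412;  Δφ = +1.1179 rad,  Δλ = -1.4867 rad
q = Δφ/Δψ = 0.9007
d = R·√(Δφ² + q²Δλ²) = 6361·1.74430 = 11095 km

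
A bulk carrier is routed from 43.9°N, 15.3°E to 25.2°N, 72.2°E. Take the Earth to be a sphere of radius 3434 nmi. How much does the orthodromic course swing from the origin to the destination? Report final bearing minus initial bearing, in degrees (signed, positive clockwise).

+34.6°

Initial bearing θ₁ = atan2(sin Δλ cos φ₂, cos φ₁ sin φ₂ − sin φ₁ cos φ₂ cos Δλ) = 92.71°
Final bearing θ₂ = (initial bearing from the destination back to the start) + 180° = 127.30°
Δθ = θ₂ − θ₁ = +34.6°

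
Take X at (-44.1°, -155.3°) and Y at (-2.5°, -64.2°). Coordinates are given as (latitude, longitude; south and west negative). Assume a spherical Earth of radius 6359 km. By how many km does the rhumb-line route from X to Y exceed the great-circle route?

232 km

Great circle: cos σ = sin φ₁ sin φ₂ + cos φ₁ cos φ₂ cos Δλ,  σ = 1.5542 rad → d_gc = 9883.2 km
Rhumb line: Δψ = +0.8157, q = Δφ/Δψ = 0.8901, d_rh = R√(Δφ²+q²Δλ²) = 10115.0 km
Excess = 10115.0 − 9883.2 = 231.8 ≈ 232 km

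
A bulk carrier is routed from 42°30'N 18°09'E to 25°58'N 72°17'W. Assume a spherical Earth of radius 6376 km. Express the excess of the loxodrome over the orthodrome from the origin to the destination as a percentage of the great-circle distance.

Great circle: σ = 1.2757 rad → d_gc = Rσ = 8134.1 km
Rhumb: Δφ = -0.2886, Δλ = -1.5784, Δψ = -0.3514, q = Δφ/Δψ = 0.8212 → d_rh = R√(Δφ²+q²Δλ²) = 8466.5 km
Excess = (8466.5 − 8134.1) / 8134.1 = 332.4 / 8134.1 = 4.09% ≈ 4.1%

4.1%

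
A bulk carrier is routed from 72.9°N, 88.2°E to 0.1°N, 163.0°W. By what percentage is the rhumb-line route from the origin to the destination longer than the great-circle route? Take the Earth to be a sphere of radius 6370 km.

8.2%

Great circle: σ = 1.6640 rad → d_gc = Rσ = 10599.8 km
Rhumb: Δφ = -1.2706, Δλ = +1.8989, Δψ = -1.8931, q = Δφ/Δψ = 0.6712 → d_rh = R√(Δφ²+q²Δλ²) = 11463.9 km
Excess = (11463.9 − 10599.8) / 10599.8 = 864.1 / 10599.8 = 8.152% ≈ 8.2%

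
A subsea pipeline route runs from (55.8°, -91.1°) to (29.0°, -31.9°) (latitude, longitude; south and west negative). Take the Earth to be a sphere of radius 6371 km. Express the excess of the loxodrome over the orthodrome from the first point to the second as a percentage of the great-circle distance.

Great circle: σ = 0.8597 rad → d_gc = Rσ = 5476.8 km
Rhumb: Δφ = -0.4677, Δλ = +1.0332, Δψ = -0.6496, q = Δφ/Δψ = 0.7201 → d_rh = R√(Δφ²+q²Δλ²) = 5599.1 km
Excess = (5599.1 − 5476.8) / 5476.8 = 122.3 / 5476.8 = 2.23% ≈ 2.2%

2.2%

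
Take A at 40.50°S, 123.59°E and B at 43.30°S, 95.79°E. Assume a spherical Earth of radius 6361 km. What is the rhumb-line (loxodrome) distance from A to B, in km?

2318 km

Δψ = ln[tan(π/4+φ₂/2)/tan(π/4+φ₁/2)] = -0.0657;  Δφ = -0.0489 rad,  Δλ = -0.4852 rad
q = Δφ/Δψ = 0.7441
d = R·√(Δφ² + q²Δλ²) = 6361·0.36434 = 2318 km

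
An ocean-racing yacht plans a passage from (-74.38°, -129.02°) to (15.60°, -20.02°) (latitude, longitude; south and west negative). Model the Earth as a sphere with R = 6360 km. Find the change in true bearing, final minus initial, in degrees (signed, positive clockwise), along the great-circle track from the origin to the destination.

-88.4°

Initial bearing θ₁ = atan2(sin Δλ cos φ₂, cos φ₁ sin φ₂ − sin φ₁ cos φ₂ cos Δλ) = 104.15°
Final bearing θ₂ = (initial bearing from the destination back to the start) + 180° = 15.73°
Δθ = θ₂ − θ₁ = -88.4°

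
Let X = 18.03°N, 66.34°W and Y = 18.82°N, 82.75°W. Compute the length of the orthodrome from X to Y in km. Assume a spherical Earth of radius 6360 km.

1730 km

Haversine: a = sin²(Δφ/2)+cos φ₁ cos φ₂ sin²(Δλ/2) = 0.01838;  σ = 2·atan2(√a,√(1−a))
σ = 15.583° → d = Rσ = 6360·0.27198 = 1730 km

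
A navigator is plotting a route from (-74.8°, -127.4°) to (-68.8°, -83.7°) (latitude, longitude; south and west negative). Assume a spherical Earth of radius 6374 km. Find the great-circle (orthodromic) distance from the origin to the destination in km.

Haversine: a = sin²(Δφ/2)+cos φ₁ cos φ₂ sin²(Δλ/2) = 0.01587;  σ = 2·atan2(√a,√(1−a))
σ = 14.475° → d = Rσ = 6374·0.25264 = 1610 km

1610 km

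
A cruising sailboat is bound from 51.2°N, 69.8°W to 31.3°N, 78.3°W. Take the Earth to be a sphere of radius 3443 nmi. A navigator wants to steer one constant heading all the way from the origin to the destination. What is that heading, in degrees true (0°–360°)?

Meridional parts: M(φ₁)=+1.0437, M(φ₂)=+0.5757 → ΔM = -0.4680;  Δλ = -0.1484 rad
tan C = Δλ / ΔM = +0.3170 → C = 197.59°

197.6°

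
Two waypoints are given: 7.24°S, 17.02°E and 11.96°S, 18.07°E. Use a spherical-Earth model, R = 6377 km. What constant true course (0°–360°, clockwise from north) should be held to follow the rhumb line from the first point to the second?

Meridional parts: M(φ₁)=-0.1267, M(φ₂)=-0.2103 → ΔM = -0.0836;  Δλ = +0.0183 rad
tan C = Δλ / ΔM = -0.2193 → C = 167.63°

167.6°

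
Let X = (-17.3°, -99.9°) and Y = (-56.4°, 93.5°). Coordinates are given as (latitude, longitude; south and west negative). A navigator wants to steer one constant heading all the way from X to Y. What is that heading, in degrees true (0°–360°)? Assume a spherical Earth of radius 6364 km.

253.0°

Meridional parts: M(φ₁)=-0.3066, M(φ₂)=-1.1976 → ΔM = -0.8910;  Δλ = -2.9077 rad
tan C = Δλ / ΔM = +3.2636 → C = 252.96°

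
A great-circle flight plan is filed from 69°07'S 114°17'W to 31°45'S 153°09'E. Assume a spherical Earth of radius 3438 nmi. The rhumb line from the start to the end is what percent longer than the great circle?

7.6%

Great circle: σ = 1.0723 rad → d_gc = Rσ = 3686.7 nmi
Rhumb: Δφ = +0.6522, Δλ = -1.6156, Δψ = +1.1064, q = Δφ/Δψ = 0.5895 → d_rh = R√(Δφ²+q²Δλ²) = 3968.3 nmi
Excess = (3968.3 − 3686.7) / 3686.7 = 281.6 / 3686.7 = 7.64% ≈ 7.6%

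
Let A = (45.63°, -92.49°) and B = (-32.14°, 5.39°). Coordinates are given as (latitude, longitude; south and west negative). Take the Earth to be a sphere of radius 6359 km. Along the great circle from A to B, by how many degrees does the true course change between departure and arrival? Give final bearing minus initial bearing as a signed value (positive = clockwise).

At departure: θ₁ = atan2(sin Δλ cos φ₂, cos φ₁ sin φ₂ − sin φ₁ cos φ₂ cos Δλ) = 109.01°
At arrival: θ₂ = atan2(sin Δλ cos φ₁, −cos φ₂ sin φ₁ + sin φ₂ cos φ₁ cos Δλ) = 128.67°
Δθ = θ₂ − θ₁ = +19.7°

+19.7°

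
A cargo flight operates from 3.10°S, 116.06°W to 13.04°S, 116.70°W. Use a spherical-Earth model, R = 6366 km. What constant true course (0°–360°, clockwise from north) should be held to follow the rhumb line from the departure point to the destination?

183.6°

Meridional parts: M(φ₁)=-0.0541, M(φ₂)=-0.2296 → ΔM = -0.1754;  Δλ = -0.0112 rad
tan C = Δλ / ΔM = +0.0637 → C = 183.64°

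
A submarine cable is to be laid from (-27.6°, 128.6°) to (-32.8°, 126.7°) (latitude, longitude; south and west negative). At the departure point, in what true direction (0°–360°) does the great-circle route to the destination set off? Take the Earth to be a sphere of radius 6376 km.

197.1°

N = sin Δλ·cos φ₂ = -0.0279;  D = cos φ₁ sin φ₂ − sin φ₁ cos φ₂ cos Δλ = -0.0908
initial course = atan2(N, D) = 197.05°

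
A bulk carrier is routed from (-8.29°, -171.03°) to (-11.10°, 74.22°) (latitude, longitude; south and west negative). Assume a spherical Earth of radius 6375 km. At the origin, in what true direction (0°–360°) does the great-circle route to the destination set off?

θ = atan2( sin Δλ·cos φ₂ ,  cos φ₁ sin φ₂ − sin φ₁ cos φ₂ cos Δλ )
  = atan2(-0.8912, -0.2497) = 254.34°

254.3°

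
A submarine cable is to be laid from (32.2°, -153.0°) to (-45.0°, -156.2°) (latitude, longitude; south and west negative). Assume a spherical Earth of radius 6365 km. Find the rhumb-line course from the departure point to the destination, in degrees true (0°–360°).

182.2°

Meridional parts: M(φ₁)=+0.5942, M(φ₂)=-0.8814 → ΔM = -1.4755;  Δλ = -0.0559 rad
tan C = Δλ / ΔM = +0.0379 → C = 182.17°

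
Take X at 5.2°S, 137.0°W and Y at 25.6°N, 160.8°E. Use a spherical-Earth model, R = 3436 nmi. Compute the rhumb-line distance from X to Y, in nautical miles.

Δψ = ln[tan(π/4+φ₂/2)/tan(π/4+φ₁/2)] = +0.5533;  Δφ = +0.5376 rad,  Δλ = -1.0856 rad
q = Δφ/Δψ = 0.9715
d = R·√(Δφ² + q²Δλ²) = 3436·1.18374 = 4067 nmi

4067 nmi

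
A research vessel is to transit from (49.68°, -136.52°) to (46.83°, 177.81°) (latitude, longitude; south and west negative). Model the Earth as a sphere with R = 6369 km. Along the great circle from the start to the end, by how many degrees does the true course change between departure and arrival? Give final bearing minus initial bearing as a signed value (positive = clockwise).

At departure: θ₁ = atan2(sin Δλ cos φ₂, cos φ₁ sin φ₂ − sin φ₁ cos φ₂ cos Δλ) = 282.38°
At arrival: θ₂ = atan2(sin Δλ cos φ₁, −cos φ₂ sin φ₁ + sin φ₂ cos φ₁ cos Δλ) = 247.48°
Δθ = θ₂ − θ₁ = -34.9°

-34.9°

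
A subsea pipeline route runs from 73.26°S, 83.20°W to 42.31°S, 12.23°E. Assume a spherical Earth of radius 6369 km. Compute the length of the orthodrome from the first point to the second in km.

cos σ = sin φ₁ sin φ₂ + cos φ₁ cos φ₂ cos Δλ
      = sin(-73.26°)sin(-42.31°) + cos(-73.26°)cos(-42.31°)cos(95.43°) = 0.6245
σ = 51.358° → d = Rσ = 6369·0.89636 = 5709 km

5709 km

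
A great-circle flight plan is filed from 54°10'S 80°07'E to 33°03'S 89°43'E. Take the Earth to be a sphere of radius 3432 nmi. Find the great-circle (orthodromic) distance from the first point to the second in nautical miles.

Haversine: a = sin²(Δφ/2)+cos φ₁ cos φ₂ sin²(Δλ/2) = 0.03701;  σ = 2·atan2(√a,√(1−a))
σ = 22.184° → d = Rσ = 3432·0.38718 = 1329 nmi

1329 nmi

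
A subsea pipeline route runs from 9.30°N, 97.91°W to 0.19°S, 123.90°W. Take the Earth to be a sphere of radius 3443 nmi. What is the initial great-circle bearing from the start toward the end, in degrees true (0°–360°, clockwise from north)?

251.3°

N = sin Δλ·cos φ₂ = -0.4382;  D = cos φ₁ sin φ₂ − sin φ₁ cos φ₂ cos Δλ = -0.1485
initial course = atan2(N, D) = 251.28°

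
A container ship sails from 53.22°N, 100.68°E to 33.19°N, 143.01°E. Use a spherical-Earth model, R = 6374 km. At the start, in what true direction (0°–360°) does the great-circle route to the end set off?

106.6°

N = sin Δλ·cos φ₂ = +0.5635;  D = cos φ₁ sin φ₂ − sin φ₁ cos φ₂ cos Δλ = -0.1678
initial course = atan2(N, D) = 106.58°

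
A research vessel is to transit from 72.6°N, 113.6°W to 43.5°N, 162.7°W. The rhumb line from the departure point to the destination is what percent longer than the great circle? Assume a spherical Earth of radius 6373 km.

2.3%

Great circle: σ = 0.6454 rad → d_gc = Rσ = 4112.9 km
Rhumb: Δφ = -0.5079, Δλ = -0.8570, Δψ = -1.0324, q = Δφ/Δψ = 0.4920 → d_rh = R√(Δφ²+q²Δλ²) = 4206.7 km
Excess = (4206.7 − 4112.9) / 4112.9 = 93.8 / 4112.9 = 2.28% ≈ 2.3%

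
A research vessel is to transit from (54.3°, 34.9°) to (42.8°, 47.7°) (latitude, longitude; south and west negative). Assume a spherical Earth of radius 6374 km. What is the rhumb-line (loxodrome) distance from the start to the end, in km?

Rhumb course C = atan2(Δλ, Δψ) with Δψ = ln[tan(π/4+φ₂/2)/tan(π/4+φ₁/2)] = -0.3050, Δλ = +0.2234 → C = 143.78°
d = R·|Δφ| / |cos C| = 6374·0.20071 / 0.80678 = 1586 km

1586 km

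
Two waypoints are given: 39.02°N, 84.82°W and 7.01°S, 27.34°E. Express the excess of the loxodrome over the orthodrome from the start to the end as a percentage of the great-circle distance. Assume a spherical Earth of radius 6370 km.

Great circle: σ = 1.9473 rad → d_gc = Rσ = 12404.5 km
Rhumb: Δφ = -0.8034, Δλ = +1.9576, Δψ = -0.8634, q = Δφ/Δψ = 0.9305 → d_rh = R√(Δφ²+q²Δλ²) = 12681.3 km
Excess = (12681.3 − 12404.5) / 12404.5 = 276.8 / 12404.5 = 2.23% ≈ 2.2%

2.2%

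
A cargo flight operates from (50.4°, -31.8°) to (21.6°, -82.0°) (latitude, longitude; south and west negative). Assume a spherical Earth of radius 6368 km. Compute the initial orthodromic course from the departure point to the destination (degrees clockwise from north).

N = sin Δλ·cos φ₂ = -0.7143;  D = cos φ₁ sin φ₂ − sin φ₁ cos φ₂ cos Δλ = -0.2239
initial course = atan2(N, D) = 252.60°

252.6°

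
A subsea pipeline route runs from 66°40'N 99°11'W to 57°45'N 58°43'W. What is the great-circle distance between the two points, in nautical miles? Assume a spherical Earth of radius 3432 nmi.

cos σ = sin φ₁ sin φ₂ + cos φ₁ cos φ₂ cos Δλ
      = sin(66.67°)sin(57.75°) + cos(66.67°)cos(57.75°)cos(40.47°) = 0.9374
σ = 20.388° → d = Rσ = 3432·0.35584 = 1221 nmi

1221 nmi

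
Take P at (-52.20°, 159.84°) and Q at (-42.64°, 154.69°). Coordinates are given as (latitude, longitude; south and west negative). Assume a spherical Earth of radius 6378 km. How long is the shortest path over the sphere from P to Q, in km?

1132 km

cos σ = sin φ₁ sin φ₂ + cos φ₁ cos φ₂ cos Δλ
      = sin(-52.20°)sin(-42.64°) + cos(-52.20°)cos(-42.64°)cos(-5.15°) = 0.9843
σ = 10.169° → d = Rσ = 6378·0.17748 = 1132 km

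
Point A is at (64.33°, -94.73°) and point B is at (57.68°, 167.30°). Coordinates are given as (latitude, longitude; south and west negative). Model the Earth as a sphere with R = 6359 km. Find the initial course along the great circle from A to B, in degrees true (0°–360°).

θ = atan2( sin Δλ·cos φ₂ ,  cos φ₁ sin φ₂ − sin φ₁ cos φ₂ cos Δλ )
  = atan2(-0.5295, +0.4329) = 309.27°

309.3°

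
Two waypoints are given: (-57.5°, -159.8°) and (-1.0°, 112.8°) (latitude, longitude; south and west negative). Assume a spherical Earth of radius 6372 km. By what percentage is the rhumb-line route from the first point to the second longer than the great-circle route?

Great circle: σ = 1.5317 rad → d_gc = Rσ = 9760.0 km
Rhumb: Δφ = +0.9861, Δλ = -1.5254, Δψ = +1.2154, q = Δφ/Δψ = 0.8114 → d_rh = R√(Δφ²+q²Δλ²) = 10083.7 km
Excess = (10083.7 − 9760.0) / 9760.0 = 323.7 / 9760.0 = 3.32% ≈ 3.3%

3.3%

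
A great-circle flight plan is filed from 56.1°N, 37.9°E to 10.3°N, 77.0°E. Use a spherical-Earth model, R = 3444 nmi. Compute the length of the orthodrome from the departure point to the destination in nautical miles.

Haversine: a = sin²(Δφ/2)+cos φ₁ cos φ₂ sin²(Δλ/2) = 0.21287;  σ = 2·atan2(√a,√(1−a))
σ = 54.952° → d = Rσ = 3444·0.95909 = 3303 nmi

3303 nmi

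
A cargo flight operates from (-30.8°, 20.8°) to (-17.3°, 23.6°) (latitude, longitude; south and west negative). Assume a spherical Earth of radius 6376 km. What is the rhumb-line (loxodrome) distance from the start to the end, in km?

Δψ = ln[tan(π/4+φ₂/2)/tan(π/4+φ₁/2)] = +0.2589;  Δφ = +0.2356 rad,  Δλ = +0.0489 rad
q = Δφ/Δψ = 0.9102
d = R·√(Δφ² + q²Δλ²) = 6376·0.23978 = 1529 km

1529 km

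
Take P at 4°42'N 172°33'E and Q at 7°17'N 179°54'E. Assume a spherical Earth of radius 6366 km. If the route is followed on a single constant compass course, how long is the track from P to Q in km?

861 km

Rhumb course C = atan2(Δλ, Δψ) with Δψ = ln[tan(π/4+φ₂/2)/tan(π/4+φ₁/2)] = +0.0453, Δλ = +0.1283 → C = 70.53°
d = R·|Δφ| / |cos C| = 6366·0.04509 / 0.33323 = 861 km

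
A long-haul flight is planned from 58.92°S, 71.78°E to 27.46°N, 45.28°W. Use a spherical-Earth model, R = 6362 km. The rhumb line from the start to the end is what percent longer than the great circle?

3.5%

Great circle: σ = 2.2185 rad → d_gc = Rσ = 14113.8 km
Rhumb: Δφ = +1.5076, Δλ = -2.0431, Δψ = +1.7786, q = Δφ/Δψ = 0.8476 → d_rh = R√(Δφ²+q²Δλ²) = 14607.7 km
Excess = (14607.7 − 14113.8) / 14113.8 = 493.9 / 14113.8 = 3.50% ≈ 3.5%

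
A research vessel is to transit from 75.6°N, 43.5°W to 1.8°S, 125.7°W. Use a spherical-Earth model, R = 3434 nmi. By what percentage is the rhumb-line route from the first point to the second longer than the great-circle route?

4.4%

Great circle: σ = 1.5675 rad → d_gc = Rσ = 5382.7 nmi
Rhumb: Δφ = -1.3509, Δλ = -1.4347, Δψ = -2.1003, q = Δφ/Δψ = 0.6432 → d_rh = R√(Δφ²+q²Δλ²) = 5617.9 nmi
Excess = (5617.9 − 5382.7) / 5382.7 = 235.2 / 5382.7 = 4.37% ≈ 4.4%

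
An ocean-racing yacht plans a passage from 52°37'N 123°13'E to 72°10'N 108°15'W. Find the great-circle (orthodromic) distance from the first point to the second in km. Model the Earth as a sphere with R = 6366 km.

5574 km

Haversine: a = sin²(Δφ/2)+cos φ₁ cos φ₂ sin²(Δλ/2) = 0.17971;  σ = 2·atan2(√a,√(1−a))
σ = 50.165° → d = Rσ = 6366·0.87554 = 5574 km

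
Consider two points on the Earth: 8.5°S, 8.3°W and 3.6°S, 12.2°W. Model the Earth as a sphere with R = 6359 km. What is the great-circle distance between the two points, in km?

Haversine: a = sin²(Δφ/2)+cos φ₁ cos φ₂ sin²(Δλ/2) = 0.00297;  σ = 2·atan2(√a,√(1−a))
σ = 6.248° → d = Rσ = 6359·0.10905 = 693 km

693 km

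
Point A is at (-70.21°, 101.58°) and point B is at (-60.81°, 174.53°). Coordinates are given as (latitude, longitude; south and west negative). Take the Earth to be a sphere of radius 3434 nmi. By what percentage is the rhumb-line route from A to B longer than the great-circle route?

Great circle: σ = 0.5159 rad → d_gc = Rσ = 1771.5 nmi
Rhumb: Δφ = +0.1641, Δλ = +1.2732, Δψ = +0.4006, q = Δφ/Δψ = 0.4095 → d_rh = R√(Δφ²+q²Δλ²) = 1877.1 nmi
Excess = (1877.1 − 1771.5) / 1771.5 = 105.6 / 1771.5 = 5.96% ≈ 6.0%

6.0%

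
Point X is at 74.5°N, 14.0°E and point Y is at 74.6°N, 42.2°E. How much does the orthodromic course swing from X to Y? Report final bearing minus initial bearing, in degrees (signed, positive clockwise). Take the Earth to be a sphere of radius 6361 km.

+27.2°

At departure: θ₁ = atan2(sin Δλ cos φ₂, cos φ₁ sin φ₂ − sin φ₁ cos φ₂ cos Δλ) = 75.64°
At arrival: θ₂ = atan2(sin Δλ cos φ₁, −cos φ₂ sin φ₁ + sin φ₂ cos φ₁ cos Δλ) = 102.86°
Δθ = θ₂ − θ₁ = +27.2°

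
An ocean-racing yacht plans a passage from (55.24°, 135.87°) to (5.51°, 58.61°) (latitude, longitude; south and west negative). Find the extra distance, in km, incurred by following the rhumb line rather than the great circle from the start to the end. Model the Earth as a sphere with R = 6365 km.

Great circle: cos σ = sin φ₁ sin φ₂ + cos φ₁ cos φ₂ cos Δλ,  σ = 1.3653 rad → d_gc = 8690.3 km
Rhumb line: Δψ = -1.0652, q = Δφ/Δψ = 0.8148, d_rh = R√(Δφ²+q²Δλ²) = 8912.1 km
Excess = 8912.1 − 8690.3 = 221.8 ≈ 222 km

222 km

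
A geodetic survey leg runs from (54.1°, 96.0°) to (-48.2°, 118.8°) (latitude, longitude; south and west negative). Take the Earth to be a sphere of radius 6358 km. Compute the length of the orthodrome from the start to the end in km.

11551 km

cos σ = sin φ₁ sin φ₂ + cos φ₁ cos φ₂ cos Δλ
      = sin(54.10°)sin(-48.20°) + cos(54.10°)cos(-48.20°)cos(22.80°) = -0.2436
σ = 104.097° → d = Rσ = 6358·1.81684 = 11551 km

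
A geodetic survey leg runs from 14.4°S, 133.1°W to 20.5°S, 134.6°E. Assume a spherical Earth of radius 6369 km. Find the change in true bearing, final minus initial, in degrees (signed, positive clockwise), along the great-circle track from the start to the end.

At departure: θ₁ = atan2(sin Δλ cos φ₂, cos φ₁ sin φ₂ − sin φ₁ cos φ₂ cos Δλ) = 249.57°
At arrival: θ₂ = atan2(sin Δλ cos φ₁, −cos φ₂ sin φ₁ + sin φ₂ cos φ₁ cos Δλ) = 284.29°
Δθ = θ₂ − θ₁ = +34.7°

+34.7°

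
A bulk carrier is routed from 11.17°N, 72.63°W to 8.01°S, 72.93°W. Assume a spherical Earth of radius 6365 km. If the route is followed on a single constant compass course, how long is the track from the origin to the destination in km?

Rhumb course C = atan2(Δλ, Δψ) with Δψ = ln[tan(π/4+φ₂/2)/tan(π/4+φ₁/2)] = -0.3365, Δλ = -0.0052 → C = 180.89°
d = R·|Δφ| / |cos C| = 6365·0.33475 / 0.99988 = 2131 km

2131 km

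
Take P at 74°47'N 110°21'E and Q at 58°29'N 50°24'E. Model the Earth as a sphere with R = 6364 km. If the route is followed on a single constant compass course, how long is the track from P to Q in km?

Δψ = ln[tan(π/4+φ₂/2)/tan(π/4+φ₁/2)] = -0.7479;  Δφ = -0.2845 rad,  Δλ = -1.0463 rad
q = Δφ/Δψ = 0.3804
d = R·√(Δφ² + q²Δλ²) = 6364·0.48923 = 3113 km

3113 km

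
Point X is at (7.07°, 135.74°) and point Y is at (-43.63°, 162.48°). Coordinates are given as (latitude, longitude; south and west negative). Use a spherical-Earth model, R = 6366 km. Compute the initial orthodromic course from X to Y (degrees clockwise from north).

N = sin Δλ·cos φ₂ = +0.3257;  D = cos φ₁ sin φ₂ − sin φ₁ cos φ₂ cos Δλ = -0.7643
initial course = atan2(N, D) = 156.92°

156.9°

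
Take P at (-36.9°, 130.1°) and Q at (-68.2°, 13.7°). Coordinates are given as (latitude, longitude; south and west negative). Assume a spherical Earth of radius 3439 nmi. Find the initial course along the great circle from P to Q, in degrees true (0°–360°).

201.6°

N = sin Δλ·cos φ₂ = -0.3326;  D = cos φ₁ sin φ₂ − sin φ₁ cos φ₂ cos Δλ = -0.8416
initial course = atan2(N, D) = 201.57°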